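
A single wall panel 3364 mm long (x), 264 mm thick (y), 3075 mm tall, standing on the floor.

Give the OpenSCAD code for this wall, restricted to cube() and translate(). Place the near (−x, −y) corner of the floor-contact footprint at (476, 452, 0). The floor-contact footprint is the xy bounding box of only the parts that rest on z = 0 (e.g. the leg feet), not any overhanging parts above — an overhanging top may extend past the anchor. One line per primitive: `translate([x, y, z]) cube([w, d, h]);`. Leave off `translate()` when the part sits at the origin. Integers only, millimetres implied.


translate([476, 452, 0]) cube([3364, 264, 3075]);


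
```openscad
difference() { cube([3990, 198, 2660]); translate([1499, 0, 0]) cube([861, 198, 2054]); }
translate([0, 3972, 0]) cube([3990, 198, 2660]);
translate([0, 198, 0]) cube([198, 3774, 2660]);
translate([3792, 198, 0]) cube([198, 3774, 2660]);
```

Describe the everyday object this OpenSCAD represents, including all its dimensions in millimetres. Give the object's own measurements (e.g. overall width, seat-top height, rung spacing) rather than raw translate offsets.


A single room: four walls, each 2660 mm tall and 198 mm thick, enclosing an outside footprint 3990×4170 mm (x × y), no floor or roof. The front and back walls (−y and +y sides) run the full x-width; the side walls fit between their inner faces. A door opening 861 mm wide and 2054 mm tall is cut through the front wall from the floor up, its −x edge 1499 mm from the wall's −x end.


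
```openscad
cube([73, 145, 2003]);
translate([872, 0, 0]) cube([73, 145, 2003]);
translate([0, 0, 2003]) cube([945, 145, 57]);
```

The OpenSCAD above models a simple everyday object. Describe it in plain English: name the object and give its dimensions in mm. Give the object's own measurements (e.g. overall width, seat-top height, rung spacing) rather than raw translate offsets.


A door frame. The clear opening is 799 mm wide and 2003 mm high. Two 73 mm wide jambs, 145 mm deep, stand either side of the opening from the floor to the top of the opening. A 57 mm thick head sits across the top of both jambs, spanning the full outside width of the frame.


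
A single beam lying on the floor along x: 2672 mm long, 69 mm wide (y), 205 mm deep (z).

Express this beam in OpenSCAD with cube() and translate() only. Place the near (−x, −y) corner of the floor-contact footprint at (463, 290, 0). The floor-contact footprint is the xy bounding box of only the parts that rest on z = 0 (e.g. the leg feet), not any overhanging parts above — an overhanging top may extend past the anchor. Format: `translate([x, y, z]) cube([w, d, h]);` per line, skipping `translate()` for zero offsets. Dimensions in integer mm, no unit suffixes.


translate([463, 290, 0]) cube([2672, 69, 205]);


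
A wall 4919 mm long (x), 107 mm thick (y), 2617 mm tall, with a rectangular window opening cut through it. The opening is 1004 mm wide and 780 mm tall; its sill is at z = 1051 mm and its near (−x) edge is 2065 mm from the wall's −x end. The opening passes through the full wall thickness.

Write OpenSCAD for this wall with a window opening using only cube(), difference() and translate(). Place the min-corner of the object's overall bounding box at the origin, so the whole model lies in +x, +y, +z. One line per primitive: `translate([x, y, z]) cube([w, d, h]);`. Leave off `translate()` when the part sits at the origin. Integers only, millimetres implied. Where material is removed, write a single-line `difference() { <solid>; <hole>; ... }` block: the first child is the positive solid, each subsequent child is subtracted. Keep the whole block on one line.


difference() { cube([4919, 107, 2617]); translate([2065, 0, 1051]) cube([1004, 107, 780]); }


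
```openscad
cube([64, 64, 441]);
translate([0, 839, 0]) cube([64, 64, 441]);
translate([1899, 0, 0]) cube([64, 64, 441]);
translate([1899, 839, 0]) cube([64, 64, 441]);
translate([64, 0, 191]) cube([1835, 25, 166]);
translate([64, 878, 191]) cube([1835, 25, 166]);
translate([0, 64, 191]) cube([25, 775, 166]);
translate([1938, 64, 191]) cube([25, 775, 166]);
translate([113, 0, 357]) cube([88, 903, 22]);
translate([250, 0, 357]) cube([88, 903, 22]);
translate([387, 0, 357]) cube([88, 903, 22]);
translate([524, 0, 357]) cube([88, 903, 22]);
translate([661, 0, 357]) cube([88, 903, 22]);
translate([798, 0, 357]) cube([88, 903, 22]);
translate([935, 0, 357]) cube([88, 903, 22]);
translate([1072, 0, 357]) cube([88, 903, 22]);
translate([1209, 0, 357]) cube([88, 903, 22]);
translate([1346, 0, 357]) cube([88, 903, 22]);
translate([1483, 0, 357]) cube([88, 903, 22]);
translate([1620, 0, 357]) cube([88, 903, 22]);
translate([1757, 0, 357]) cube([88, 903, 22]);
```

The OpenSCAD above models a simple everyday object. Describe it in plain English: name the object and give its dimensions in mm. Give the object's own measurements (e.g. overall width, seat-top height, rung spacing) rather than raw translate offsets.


A bed frame 1963 mm long (x) by 903 mm wide (y). Four 64×64 mm corner posts, 441 mm tall, at the corners of the footprint. Four rails of 25 mm thickness and 166 mm height run between adjacent posts with their undersides at z = 191 mm, their outer faces flush with the outside of the frame (the two x-running rails run between the posts' inner faces; the two y-running rails run between the posts' inner faces). 13 slats, each 88 mm wide (x) and 22 mm thick, lie across the top of the two x-running rails, running the full 903 mm width of the frame in y; along x they sit between the end posts with a 49 mm gap after the −x posts and between neighbouring slats, leaving 54 mm before the +x posts.


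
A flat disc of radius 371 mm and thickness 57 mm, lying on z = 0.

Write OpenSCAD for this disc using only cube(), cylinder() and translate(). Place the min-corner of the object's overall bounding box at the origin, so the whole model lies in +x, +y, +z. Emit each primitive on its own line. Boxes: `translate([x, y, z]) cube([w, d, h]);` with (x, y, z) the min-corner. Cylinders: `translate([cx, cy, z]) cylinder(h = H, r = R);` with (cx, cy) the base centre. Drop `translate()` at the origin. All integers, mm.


translate([371, 371, 0]) cylinder(h = 57, r = 371);


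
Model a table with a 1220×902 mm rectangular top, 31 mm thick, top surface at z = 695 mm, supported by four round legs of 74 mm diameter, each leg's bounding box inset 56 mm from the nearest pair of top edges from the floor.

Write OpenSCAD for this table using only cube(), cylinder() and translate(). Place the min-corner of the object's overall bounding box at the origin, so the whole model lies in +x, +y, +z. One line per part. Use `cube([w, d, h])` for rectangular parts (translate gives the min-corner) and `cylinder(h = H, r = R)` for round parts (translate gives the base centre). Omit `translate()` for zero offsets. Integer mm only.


translate([0, 0, 664]) cube([1220, 902, 31]);
translate([93, 93, 0]) cylinder(h = 664, r = 37);
translate([1127, 93, 0]) cylinder(h = 664, r = 37);
translate([93, 809, 0]) cylinder(h = 664, r = 37);
translate([1127, 809, 0]) cylinder(h = 664, r = 37);


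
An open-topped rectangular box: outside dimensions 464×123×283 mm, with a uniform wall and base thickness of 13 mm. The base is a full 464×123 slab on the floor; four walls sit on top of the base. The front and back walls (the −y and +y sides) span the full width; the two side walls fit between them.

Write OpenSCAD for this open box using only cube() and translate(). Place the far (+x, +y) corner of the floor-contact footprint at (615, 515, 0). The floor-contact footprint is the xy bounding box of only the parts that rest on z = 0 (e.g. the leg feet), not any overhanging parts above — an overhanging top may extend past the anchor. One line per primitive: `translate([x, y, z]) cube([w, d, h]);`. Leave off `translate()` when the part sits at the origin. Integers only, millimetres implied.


translate([151, 392, 0]) cube([464, 123, 13]);
translate([151, 392, 13]) cube([464, 13, 270]);
translate([151, 502, 13]) cube([464, 13, 270]);
translate([151, 405, 13]) cube([13, 97, 270]);
translate([602, 405, 13]) cube([13, 97, 270]);


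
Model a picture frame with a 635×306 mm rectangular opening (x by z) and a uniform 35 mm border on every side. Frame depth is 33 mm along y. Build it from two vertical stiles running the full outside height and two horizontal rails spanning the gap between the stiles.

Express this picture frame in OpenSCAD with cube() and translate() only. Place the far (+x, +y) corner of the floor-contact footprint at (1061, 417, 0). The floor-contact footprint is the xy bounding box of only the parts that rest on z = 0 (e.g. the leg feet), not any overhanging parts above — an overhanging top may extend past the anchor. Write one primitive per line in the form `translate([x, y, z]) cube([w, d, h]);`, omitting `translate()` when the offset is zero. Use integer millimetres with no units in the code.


translate([356, 384, 0]) cube([35, 33, 376]);
translate([1026, 384, 0]) cube([35, 33, 376]);
translate([391, 384, 0]) cube([635, 33, 35]);
translate([391, 384, 341]) cube([635, 33, 35]);


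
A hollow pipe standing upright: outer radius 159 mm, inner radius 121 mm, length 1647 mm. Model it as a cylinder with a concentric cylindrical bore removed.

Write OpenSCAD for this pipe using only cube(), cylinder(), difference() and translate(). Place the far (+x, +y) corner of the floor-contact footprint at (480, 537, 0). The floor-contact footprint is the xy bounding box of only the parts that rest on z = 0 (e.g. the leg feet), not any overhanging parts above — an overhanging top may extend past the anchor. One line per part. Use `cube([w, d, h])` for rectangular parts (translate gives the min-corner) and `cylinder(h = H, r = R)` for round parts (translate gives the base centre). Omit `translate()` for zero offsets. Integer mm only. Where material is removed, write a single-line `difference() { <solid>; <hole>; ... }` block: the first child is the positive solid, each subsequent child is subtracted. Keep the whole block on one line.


difference() { translate([321, 378, 0]) cylinder(h = 1647, r = 159); translate([321, 378, 0]) cylinder(h = 1647, r = 121); }


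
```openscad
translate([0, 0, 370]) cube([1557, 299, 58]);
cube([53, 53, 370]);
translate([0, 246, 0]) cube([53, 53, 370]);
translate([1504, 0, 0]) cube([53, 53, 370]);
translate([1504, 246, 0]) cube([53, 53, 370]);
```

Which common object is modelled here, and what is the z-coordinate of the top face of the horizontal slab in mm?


A bench. The seat-top height is 428 mm.

A long slab on four corner posts — a bench. The slab sits at z = 370 with thickness 58, so the top is 370 + 58 = 428 mm.


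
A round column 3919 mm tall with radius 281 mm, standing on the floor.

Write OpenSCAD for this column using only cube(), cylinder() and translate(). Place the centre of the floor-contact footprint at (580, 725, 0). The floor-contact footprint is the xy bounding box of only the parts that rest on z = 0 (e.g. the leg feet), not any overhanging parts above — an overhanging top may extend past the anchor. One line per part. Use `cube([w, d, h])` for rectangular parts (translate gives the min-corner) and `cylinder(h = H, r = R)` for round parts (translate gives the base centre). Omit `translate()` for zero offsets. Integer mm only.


translate([580, 725, 0]) cylinder(h = 3919, r = 281);


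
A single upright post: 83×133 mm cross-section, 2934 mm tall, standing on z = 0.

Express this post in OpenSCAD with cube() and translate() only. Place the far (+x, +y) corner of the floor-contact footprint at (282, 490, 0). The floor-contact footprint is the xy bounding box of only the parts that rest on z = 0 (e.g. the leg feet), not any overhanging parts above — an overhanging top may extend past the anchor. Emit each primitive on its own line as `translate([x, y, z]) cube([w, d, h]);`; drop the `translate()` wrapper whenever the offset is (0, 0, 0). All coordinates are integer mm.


translate([199, 357, 0]) cube([83, 133, 2934]);


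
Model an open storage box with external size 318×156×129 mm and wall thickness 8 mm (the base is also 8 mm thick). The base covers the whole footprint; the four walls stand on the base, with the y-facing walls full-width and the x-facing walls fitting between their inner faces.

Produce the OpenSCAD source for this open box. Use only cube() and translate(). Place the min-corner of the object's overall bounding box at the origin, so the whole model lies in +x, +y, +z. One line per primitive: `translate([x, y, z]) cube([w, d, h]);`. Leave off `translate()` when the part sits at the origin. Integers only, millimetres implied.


cube([318, 156, 8]);
translate([0, 0, 8]) cube([318, 8, 121]);
translate([0, 148, 8]) cube([318, 8, 121]);
translate([0, 8, 8]) cube([8, 140, 121]);
translate([310, 8, 8]) cube([8, 140, 121]);


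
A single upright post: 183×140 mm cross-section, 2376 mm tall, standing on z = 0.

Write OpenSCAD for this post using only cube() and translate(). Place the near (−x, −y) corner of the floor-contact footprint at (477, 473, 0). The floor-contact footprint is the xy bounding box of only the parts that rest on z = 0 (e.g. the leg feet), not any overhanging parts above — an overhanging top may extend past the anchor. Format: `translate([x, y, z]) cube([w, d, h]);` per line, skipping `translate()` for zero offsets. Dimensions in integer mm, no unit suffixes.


translate([477, 473, 0]) cube([183, 140, 2376]);


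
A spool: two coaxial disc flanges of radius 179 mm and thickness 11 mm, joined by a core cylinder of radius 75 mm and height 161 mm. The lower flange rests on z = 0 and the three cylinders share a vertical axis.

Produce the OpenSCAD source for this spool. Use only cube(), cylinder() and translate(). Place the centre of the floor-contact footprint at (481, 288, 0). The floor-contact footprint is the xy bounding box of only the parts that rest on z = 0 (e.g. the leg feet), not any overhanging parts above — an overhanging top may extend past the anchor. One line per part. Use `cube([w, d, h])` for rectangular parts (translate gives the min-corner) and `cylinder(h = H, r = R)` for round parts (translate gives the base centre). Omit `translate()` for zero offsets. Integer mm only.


translate([481, 288, 0]) cylinder(h = 11, r = 179);
translate([481, 288, 11]) cylinder(h = 161, r = 75);
translate([481, 288, 172]) cylinder(h = 11, r = 179);


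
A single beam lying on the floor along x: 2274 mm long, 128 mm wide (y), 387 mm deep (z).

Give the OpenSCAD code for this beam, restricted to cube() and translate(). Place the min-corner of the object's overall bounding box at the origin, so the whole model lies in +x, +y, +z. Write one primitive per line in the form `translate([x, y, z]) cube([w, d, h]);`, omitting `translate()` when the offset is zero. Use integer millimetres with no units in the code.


cube([2274, 128, 387]);


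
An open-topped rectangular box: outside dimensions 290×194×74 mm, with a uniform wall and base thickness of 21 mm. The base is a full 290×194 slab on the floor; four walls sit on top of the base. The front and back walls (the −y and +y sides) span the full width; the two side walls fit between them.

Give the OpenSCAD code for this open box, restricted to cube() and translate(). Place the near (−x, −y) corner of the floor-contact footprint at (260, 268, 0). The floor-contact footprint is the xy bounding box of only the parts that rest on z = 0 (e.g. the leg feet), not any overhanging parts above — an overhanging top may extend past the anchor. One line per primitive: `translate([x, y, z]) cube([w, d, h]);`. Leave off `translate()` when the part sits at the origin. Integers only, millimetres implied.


translate([260, 268, 0]) cube([290, 194, 21]);
translate([260, 268, 21]) cube([290, 21, 53]);
translate([260, 441, 21]) cube([290, 21, 53]);
translate([260, 289, 21]) cube([21, 152, 53]);
translate([529, 289, 21]) cube([21, 152, 53]);


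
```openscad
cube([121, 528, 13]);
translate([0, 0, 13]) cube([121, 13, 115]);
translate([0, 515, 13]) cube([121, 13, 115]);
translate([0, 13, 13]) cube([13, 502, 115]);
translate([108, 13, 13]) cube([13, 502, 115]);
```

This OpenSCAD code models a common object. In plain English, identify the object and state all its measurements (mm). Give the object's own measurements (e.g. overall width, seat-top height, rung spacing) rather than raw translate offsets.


An open-topped rectangular box: outside dimensions 121×528×128 mm, with a uniform wall and base thickness of 13 mm. The base is a full 121×528 slab on the floor; four walls sit on top of the base. The front and back walls (the −y and +y sides) span the full width; the two side walls fit between them.


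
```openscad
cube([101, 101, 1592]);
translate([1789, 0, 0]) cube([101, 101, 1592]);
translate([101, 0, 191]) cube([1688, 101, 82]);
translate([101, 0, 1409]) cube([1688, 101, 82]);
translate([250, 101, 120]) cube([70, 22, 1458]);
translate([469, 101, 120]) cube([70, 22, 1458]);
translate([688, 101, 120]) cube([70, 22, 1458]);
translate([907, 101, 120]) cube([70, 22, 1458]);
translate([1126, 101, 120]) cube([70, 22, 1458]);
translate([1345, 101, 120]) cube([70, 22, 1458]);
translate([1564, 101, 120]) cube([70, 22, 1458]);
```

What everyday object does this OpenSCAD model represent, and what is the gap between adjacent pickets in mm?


A fence section. The picket gap is 149 mm.

Two posts, two rails, 7 pickets — a fence section. Span 1688 mm holds 7 pickets of 70 mm with 8 equal gaps: ⌊(1688 − 7·70) / 8⌋ = 149 mm.


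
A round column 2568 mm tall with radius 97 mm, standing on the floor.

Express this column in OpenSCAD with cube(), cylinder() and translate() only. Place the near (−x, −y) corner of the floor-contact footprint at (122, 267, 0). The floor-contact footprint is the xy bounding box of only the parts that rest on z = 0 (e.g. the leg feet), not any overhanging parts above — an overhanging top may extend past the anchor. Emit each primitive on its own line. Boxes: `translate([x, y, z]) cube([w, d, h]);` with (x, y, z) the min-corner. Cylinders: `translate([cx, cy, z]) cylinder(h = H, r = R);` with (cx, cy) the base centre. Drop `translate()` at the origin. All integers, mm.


translate([219, 364, 0]) cylinder(h = 2568, r = 97);


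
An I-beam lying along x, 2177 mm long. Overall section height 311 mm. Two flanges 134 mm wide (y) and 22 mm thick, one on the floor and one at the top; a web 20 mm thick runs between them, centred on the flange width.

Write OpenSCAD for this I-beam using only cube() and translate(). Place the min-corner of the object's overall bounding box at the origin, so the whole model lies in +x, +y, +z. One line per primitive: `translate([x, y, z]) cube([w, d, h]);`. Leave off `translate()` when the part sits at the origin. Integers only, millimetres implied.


cube([2177, 134, 22]);
translate([0, 57, 22]) cube([2177, 20, 267]);
translate([0, 0, 289]) cube([2177, 134, 22]);


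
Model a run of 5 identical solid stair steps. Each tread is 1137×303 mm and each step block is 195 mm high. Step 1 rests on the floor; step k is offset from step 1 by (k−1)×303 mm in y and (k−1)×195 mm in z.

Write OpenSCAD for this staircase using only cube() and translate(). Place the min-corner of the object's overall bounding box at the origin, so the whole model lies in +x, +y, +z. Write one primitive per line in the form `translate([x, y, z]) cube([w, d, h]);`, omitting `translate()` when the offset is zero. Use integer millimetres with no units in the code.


cube([1137, 303, 195]);
translate([0, 303, 195]) cube([1137, 303, 195]);
translate([0, 606, 390]) cube([1137, 303, 195]);
translate([0, 909, 585]) cube([1137, 303, 195]);
translate([0, 1212, 780]) cube([1137, 303, 195]);


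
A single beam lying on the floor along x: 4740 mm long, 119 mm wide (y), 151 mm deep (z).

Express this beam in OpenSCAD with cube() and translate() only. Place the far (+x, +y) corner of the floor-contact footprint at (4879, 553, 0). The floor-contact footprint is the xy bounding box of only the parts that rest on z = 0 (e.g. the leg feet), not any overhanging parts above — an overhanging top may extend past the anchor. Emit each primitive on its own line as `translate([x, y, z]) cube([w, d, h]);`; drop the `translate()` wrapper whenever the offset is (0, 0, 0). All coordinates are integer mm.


translate([139, 434, 0]) cube([4740, 119, 151]);


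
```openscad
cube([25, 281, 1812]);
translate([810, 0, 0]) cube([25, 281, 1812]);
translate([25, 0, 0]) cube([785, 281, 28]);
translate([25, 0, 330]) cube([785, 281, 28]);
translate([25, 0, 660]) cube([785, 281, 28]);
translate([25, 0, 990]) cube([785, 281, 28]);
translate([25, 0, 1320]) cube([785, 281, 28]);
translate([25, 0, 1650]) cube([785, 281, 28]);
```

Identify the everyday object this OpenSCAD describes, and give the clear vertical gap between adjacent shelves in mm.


A bookshelf. The clear shelf gap is 302 mm.

Two tall side panels with 6 horizontal boards between them — a bookshelf. The first two shelf undersides are at z = 0 and z = 330; with shelf thickness 28, the clear gap is 330 − 0 − 28 = 302 mm.


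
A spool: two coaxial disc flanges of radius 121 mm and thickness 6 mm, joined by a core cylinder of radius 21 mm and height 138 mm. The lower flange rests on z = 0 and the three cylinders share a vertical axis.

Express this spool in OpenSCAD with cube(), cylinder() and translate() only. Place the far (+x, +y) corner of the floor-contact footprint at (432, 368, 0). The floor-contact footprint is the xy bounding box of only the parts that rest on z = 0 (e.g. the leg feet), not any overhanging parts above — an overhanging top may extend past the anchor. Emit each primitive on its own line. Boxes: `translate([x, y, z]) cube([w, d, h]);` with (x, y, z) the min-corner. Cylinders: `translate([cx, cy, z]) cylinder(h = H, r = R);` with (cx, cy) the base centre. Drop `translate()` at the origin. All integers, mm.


translate([311, 247, 0]) cylinder(h = 6, r = 121);
translate([311, 247, 6]) cylinder(h = 138, r = 21);
translate([311, 247, 144]) cylinder(h = 6, r = 121);


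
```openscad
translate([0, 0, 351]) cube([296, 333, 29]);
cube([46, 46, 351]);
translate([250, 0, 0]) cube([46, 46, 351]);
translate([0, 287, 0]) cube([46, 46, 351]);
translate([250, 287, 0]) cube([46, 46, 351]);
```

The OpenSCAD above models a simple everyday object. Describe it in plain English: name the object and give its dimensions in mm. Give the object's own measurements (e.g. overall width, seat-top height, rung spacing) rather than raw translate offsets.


A four-legged stool. The seat is a 296×333×29 mm slab whose top surface is at z = 380 mm; four square legs, each 46×46 mm in cross-section, run from the floor (z = 0) to the underside of the seat, each flush with a corner of the seat.


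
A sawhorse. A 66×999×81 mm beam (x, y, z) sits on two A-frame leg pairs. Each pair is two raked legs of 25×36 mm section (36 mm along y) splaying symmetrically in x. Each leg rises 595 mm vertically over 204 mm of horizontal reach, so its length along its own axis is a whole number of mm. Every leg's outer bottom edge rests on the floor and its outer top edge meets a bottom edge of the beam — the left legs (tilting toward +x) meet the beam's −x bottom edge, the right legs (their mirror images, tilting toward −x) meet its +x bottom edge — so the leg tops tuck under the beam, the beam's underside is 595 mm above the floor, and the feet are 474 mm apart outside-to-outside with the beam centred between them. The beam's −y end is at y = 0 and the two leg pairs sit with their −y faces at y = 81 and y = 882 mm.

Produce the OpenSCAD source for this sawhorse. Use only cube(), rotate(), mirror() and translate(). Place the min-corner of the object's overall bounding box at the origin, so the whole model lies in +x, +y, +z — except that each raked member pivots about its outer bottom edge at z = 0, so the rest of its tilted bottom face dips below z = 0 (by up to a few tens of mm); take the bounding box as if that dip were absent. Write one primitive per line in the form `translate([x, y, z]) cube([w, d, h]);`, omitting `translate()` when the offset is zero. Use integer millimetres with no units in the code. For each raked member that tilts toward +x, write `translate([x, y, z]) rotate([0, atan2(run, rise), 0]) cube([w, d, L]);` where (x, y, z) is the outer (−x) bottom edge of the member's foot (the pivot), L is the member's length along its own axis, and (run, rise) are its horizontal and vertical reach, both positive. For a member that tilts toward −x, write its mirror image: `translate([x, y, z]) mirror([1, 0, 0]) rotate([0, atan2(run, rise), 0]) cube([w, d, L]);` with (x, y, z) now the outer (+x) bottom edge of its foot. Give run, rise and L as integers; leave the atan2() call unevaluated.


// leg length = √(204² + 595²) = 629
// right-leg outer foot x = 2·204 + 66 = 474
// beam min-corner = (204, 0, 595)
translate([204, 0, 595]) cube([66, 999, 81]);
translate([0, 81, 0]) rotate([0, atan2(204, 595), 0]) cube([25, 36, 629]);
translate([474, 81, 0]) mirror([1, 0, 0]) rotate([0, atan2(204, 595), 0]) cube([25, 36, 629]);
translate([0, 882, 0]) rotate([0, atan2(204, 595), 0]) cube([25, 36, 629]);
translate([474, 882, 0]) mirror([1, 0, 0]) rotate([0, atan2(204, 595), 0]) cube([25, 36, 629]);


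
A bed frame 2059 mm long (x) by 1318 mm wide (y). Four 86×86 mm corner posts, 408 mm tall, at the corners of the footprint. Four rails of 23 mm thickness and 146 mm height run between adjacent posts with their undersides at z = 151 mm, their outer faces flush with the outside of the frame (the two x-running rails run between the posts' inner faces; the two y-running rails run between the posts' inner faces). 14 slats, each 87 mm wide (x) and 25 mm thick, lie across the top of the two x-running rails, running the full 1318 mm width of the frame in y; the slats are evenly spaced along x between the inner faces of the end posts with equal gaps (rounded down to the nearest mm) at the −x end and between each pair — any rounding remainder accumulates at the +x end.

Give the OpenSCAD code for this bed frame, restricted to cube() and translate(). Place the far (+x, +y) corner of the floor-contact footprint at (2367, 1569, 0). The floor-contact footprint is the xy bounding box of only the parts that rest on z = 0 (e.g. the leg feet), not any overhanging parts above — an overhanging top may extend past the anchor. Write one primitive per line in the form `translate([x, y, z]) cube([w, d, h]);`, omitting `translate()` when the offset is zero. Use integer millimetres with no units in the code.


translate([308, 251, 0]) cube([86, 86, 408]);
translate([308, 1483, 0]) cube([86, 86, 408]);
translate([2281, 251, 0]) cube([86, 86, 408]);
translate([2281, 1483, 0]) cube([86, 86, 408]);
translate([394, 251, 151]) cube([1887, 23, 146]);
translate([394, 1546, 151]) cube([1887, 23, 146]);
translate([308, 337, 151]) cube([23, 1146, 146]);
translate([2344, 337, 151]) cube([23, 1146, 146]);
translate([438, 251, 297]) cube([87, 1318, 25]);
translate([569, 251, 297]) cube([87, 1318, 25]);
translate([700, 251, 297]) cube([87, 1318, 25]);
translate([831, 251, 297]) cube([87, 1318, 25]);
translate([962, 251, 297]) cube([87, 1318, 25]);
translate([1093, 251, 297]) cube([87, 1318, 25]);
translate([1224, 251, 297]) cube([87, 1318, 25]);
translate([1355, 251, 297]) cube([87, 1318, 25]);
translate([1486, 251, 297]) cube([87, 1318, 25]);
translate([1617, 251, 297]) cube([87, 1318, 25]);
translate([1748, 251, 297]) cube([87, 1318, 25]);
translate([1879, 251, 297]) cube([87, 1318, 25]);
translate([2010, 251, 297]) cube([87, 1318, 25]);
translate([2141, 251, 297]) cube([87, 1318, 25]);


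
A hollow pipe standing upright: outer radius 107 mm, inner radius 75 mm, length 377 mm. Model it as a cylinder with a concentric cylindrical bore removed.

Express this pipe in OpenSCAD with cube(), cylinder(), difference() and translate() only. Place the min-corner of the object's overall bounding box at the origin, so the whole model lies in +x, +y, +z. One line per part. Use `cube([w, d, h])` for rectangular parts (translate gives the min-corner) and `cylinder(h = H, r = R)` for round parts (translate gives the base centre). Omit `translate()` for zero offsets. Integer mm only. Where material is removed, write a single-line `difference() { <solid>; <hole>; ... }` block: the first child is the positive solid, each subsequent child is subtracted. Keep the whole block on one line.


difference() { translate([107, 107, 0]) cylinder(h = 377, r = 107); translate([107, 107, 0]) cylinder(h = 377, r = 75); }


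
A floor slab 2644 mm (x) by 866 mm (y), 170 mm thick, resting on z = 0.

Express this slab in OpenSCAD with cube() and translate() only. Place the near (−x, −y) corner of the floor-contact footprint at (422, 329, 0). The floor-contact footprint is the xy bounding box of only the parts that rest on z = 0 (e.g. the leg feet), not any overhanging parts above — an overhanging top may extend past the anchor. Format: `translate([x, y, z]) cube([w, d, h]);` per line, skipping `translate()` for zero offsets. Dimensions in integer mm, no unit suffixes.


translate([422, 329, 0]) cube([2644, 866, 170]);


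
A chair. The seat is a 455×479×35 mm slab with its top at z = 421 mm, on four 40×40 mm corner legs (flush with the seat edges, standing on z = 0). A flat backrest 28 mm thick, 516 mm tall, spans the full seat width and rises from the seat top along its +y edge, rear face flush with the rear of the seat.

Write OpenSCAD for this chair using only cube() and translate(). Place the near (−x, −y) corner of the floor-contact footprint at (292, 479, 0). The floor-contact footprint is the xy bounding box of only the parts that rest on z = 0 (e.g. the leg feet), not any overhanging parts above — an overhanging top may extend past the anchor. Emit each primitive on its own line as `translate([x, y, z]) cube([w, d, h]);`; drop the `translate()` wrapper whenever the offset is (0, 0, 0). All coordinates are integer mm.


translate([292, 479, 386]) cube([455, 479, 35]);
translate([292, 479, 0]) cube([40, 40, 386]);
translate([707, 479, 0]) cube([40, 40, 386]);
translate([292, 918, 0]) cube([40, 40, 386]);
translate([707, 918, 0]) cube([40, 40, 386]);
translate([292, 930, 421]) cube([455, 28, 516]);


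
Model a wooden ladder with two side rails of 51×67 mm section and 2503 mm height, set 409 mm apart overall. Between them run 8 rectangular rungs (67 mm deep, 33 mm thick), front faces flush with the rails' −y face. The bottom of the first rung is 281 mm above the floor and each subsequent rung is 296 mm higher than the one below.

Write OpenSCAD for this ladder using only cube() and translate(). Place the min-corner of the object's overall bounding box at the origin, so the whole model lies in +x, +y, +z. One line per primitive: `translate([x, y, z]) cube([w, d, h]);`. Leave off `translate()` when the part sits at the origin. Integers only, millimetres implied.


// rung span = 409 - 2*51 = 307
// rung[k] z = 281 + k*296
cube([51, 67, 2503]);
translate([358, 0, 0]) cube([51, 67, 2503]);
translate([51, 0, 281]) cube([307, 67, 33]);
translate([51, 0, 577]) cube([307, 67, 33]);
translate([51, 0, 873]) cube([307, 67, 33]);
translate([51, 0, 1169]) cube([307, 67, 33]);
translate([51, 0, 1465]) cube([307, 67, 33]);
translate([51, 0, 1761]) cube([307, 67, 33]);
translate([51, 0, 2057]) cube([307, 67, 33]);
translate([51, 0, 2353]) cube([307, 67, 33]);


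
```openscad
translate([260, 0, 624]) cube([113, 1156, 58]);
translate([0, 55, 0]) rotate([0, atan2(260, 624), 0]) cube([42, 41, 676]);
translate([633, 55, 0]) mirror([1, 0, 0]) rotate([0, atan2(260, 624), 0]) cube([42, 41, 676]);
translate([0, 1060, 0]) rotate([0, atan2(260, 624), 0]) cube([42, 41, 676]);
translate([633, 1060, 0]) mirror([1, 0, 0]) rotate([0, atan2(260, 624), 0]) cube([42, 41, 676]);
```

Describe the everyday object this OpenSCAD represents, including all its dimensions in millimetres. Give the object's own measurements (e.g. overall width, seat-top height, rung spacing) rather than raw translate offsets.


A sawhorse. A 113×1156×58 mm beam (x, y, z) sits on two A-frame leg pairs. Each pair is two raked legs of 42×41 mm section (41 mm along y) splaying symmetrically in x. Each leg rises 624 mm vertically over 260 mm of horizontal reach and is 676 mm long along its own axis. Every leg's outer bottom edge rests on the floor and its outer top edge meets a bottom edge of the beam — the left legs (tilting toward +x) meet the beam's −x bottom edge, the right legs (their mirror images, tilting toward −x) meet its +x bottom edge — so the leg tops tuck under the beam, the beam's underside is 624 mm above the floor, and the feet are 633 mm apart outside-to-outside with the beam centred between them. The two leg pairs are set in 55 mm from either end of the beam.


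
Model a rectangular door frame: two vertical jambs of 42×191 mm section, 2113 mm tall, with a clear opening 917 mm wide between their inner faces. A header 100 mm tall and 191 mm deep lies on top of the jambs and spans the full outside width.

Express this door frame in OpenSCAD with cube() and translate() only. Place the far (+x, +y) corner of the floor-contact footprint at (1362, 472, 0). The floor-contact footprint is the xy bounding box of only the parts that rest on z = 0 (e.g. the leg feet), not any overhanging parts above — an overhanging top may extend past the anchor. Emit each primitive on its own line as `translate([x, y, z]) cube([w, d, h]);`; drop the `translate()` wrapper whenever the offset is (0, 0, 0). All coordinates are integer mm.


translate([361, 281, 0]) cube([42, 191, 2113]);
translate([1320, 281, 0]) cube([42, 191, 2113]);
translate([361, 281, 2113]) cube([1001, 191, 100]);


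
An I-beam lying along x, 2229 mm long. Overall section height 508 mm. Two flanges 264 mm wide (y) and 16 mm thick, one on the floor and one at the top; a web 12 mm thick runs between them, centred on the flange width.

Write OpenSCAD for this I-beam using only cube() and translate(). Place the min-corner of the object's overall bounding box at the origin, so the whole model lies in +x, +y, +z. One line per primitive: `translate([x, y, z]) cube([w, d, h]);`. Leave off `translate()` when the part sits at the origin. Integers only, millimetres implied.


cube([2229, 264, 16]);
translate([0, 126, 16]) cube([2229, 12, 476]);
translate([0, 0, 492]) cube([2229, 264, 16]);


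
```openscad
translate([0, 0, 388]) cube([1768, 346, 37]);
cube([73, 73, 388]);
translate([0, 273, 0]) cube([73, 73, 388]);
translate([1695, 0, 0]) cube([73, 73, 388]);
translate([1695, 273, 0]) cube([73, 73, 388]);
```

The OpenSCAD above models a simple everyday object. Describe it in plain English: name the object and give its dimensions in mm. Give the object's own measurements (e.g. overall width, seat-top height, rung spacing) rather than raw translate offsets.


A long wooden bench with a 1768 mm (x) × 346 mm (y) seat, 37 mm thick, its top surface 425 mm above the floor. Four 73 mm square legs at the seat corners, flush with the edges, run from z = 0 to the seat underside.


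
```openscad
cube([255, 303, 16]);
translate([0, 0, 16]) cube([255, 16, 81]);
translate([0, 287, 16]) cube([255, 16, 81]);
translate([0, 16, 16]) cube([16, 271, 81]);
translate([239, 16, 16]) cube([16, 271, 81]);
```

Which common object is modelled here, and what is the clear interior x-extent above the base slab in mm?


An open box. The internal width is 223 mm.

A 255×303 base slab with four walls standing on it — an open box. The base is 255 mm wide and the walls are 16 mm thick, so the internal width is 255 − 2 × 16 = 223 mm.


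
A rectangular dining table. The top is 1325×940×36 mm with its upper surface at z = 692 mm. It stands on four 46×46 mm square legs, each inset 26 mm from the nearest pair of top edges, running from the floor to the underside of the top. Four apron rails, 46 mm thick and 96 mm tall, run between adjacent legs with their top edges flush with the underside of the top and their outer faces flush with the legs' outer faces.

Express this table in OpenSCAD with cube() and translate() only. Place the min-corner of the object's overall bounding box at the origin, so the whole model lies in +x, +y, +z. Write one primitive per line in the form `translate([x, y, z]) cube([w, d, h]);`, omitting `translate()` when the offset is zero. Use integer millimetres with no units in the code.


translate([0, 0, 656]) cube([1325, 940, 36]);
translate([26, 26, 0]) cube([46, 46, 656]);
translate([1253, 26, 0]) cube([46, 46, 656]);
translate([26, 868, 0]) cube([46, 46, 656]);
translate([1253, 868, 0]) cube([46, 46, 656]);
translate([72, 26, 560]) cube([1181, 46, 96]);
translate([72, 868, 560]) cube([1181, 46, 96]);
translate([26, 72, 560]) cube([46, 796, 96]);
translate([1253, 72, 560]) cube([46, 796, 96]);


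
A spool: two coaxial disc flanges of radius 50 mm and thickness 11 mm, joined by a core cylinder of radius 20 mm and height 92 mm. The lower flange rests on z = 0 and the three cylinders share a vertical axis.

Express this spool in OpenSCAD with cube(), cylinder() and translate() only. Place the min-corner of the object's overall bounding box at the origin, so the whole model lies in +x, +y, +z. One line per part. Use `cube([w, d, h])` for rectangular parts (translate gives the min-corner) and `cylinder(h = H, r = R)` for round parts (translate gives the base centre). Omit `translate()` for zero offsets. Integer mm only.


translate([50, 50, 0]) cylinder(h = 11, r = 50);
translate([50, 50, 11]) cylinder(h = 92, r = 20);
translate([50, 50, 103]) cylinder(h = 11, r = 50);


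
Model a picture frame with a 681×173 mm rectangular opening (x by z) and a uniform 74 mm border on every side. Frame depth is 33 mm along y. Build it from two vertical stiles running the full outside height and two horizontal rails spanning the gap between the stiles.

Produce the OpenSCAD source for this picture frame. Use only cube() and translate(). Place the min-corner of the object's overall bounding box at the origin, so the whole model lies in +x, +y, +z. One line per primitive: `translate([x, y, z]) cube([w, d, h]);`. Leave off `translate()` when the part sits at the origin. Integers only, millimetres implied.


cube([74, 33, 321]);
translate([755, 0, 0]) cube([74, 33, 321]);
translate([74, 0, 0]) cube([681, 33, 74]);
translate([74, 0, 247]) cube([681, 33, 74]);


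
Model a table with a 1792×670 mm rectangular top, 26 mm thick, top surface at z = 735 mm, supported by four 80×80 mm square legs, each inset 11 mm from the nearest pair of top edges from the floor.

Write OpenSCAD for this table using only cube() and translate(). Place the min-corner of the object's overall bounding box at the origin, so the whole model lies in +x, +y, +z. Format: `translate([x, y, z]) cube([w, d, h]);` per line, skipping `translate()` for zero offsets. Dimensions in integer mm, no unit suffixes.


// leg_h = 735 - 26 = 709
translate([0, 0, 709]) cube([1792, 670, 26]);
translate([11, 11, 0]) cube([80, 80, 709]);
translate([1701, 11, 0]) cube([80, 80, 709]);
translate([11, 579, 0]) cube([80, 80, 709]);
translate([1701, 579, 0]) cube([80, 80, 709]);


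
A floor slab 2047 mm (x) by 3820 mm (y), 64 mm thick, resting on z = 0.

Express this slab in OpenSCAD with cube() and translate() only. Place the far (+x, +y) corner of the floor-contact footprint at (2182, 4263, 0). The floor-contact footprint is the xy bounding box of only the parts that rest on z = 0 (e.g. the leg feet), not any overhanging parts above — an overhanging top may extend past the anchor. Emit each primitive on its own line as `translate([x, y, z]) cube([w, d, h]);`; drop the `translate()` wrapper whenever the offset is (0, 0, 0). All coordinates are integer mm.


translate([135, 443, 0]) cube([2047, 3820, 64]);


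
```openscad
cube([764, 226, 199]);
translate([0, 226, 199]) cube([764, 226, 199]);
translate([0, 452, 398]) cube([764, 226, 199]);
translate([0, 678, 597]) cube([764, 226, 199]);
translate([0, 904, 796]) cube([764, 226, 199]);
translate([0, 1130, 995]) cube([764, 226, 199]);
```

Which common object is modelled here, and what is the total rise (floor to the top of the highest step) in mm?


A staircase. The total rise is 1194 mm.

6 identical blocks, each offset up and back from the previous — a staircase. Each step is 199 mm tall and there are 6 of them, so the total rise is 6 × 199 = 1194 mm.
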